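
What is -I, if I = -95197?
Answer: 95197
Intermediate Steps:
-I = -1*(-95197) = 95197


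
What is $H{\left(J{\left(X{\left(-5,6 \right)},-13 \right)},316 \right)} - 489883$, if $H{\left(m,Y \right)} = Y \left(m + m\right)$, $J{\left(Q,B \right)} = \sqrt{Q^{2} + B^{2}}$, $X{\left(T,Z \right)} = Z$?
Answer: $-489883 + 632 \sqrt{205} \approx -4.8083 \cdot 10^{5}$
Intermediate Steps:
$J{\left(Q,B \right)} = \sqrt{B^{2} + Q^{2}}$
$H{\left(m,Y \right)} = 2 Y m$ ($H{\left(m,Y \right)} = Y 2 m = 2 Y m$)
$H{\left(J{\left(X{\left(-5,6 \right)},-13 \right)},316 \right)} - 489883 = 2 \cdot 316 \sqrt{\left(-13\right)^{2} + 6^{2}} - 489883 = 2 \cdot 316 \sqrt{169 + 36} - 489883 = 2 \cdot 316 \sqrt{205} - 489883 = 632 \sqrt{205} - 489883 = -489883 + 632 \sqrt{205}$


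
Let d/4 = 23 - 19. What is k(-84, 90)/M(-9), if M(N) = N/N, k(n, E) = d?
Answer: 16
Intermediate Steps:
d = 16 (d = 4*(23 - 19) = 4*4 = 16)
k(n, E) = 16
M(N) = 1
k(-84, 90)/M(-9) = 16/1 = 16*1 = 16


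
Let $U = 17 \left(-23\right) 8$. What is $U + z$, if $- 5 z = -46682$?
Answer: $\frac{31042}{5} \approx 6208.4$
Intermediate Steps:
$U = -3128$ ($U = \left(-391\right) 8 = -3128$)
$z = \frac{46682}{5}$ ($z = \left(- \frac{1}{5}\right) \left(-46682\right) = \frac{46682}{5} \approx 9336.4$)
$U + z = -3128 + \frac{46682}{5} = \frac{31042}{5}$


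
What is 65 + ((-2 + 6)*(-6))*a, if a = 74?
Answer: -1711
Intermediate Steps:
65 + ((-2 + 6)*(-6))*a = 65 + ((-2 + 6)*(-6))*74 = 65 + (4*(-6))*74 = 65 - 24*74 = 65 - 1776 = -1711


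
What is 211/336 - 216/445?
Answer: 21319/149520 ≈ 0.14258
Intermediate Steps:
211/336 - 216/445 = 21319/149520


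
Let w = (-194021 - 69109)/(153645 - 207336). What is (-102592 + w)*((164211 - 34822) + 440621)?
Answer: -1046539108993140/17897 ≈ -5.8476e+10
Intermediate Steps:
w = 87710/17897 (w = -263130/(-53691) = -263130*(-1/53691) = 87710/17897 ≈ 4.9008)
(-102592 + w)*((164211 - 34822) + 440621) = (-102592 + 87710/17897)*((164211 - 34822) + 440621) = -1836001314*(129389 + 440621)/17897 = -1836001314/17897*570010 = -1046539108993140/17897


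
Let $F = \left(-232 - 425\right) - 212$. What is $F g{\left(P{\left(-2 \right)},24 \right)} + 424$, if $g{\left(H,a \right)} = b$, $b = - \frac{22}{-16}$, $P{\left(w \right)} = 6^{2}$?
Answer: $- \frac{6167}{8} \approx -770.88$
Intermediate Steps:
$P{\left(w \right)} = 36$
$b = \frac{11}{8}$ ($b = \left(-22\right) \left(- \frac{1}{16}\right) = \frac{11}{8} \approx 1.375$)
$F = -869$ ($F = -657 - 212 = -869$)
$g{\left(H,a \right)} = \frac{11}{8}$
$F g{\left(P{\left(-2 \right)},24 \right)} + 424 = \left(-869\right) \frac{11}{8} + 424 = - \frac{9559}{8} + 424 = - \frac{6167}{8}$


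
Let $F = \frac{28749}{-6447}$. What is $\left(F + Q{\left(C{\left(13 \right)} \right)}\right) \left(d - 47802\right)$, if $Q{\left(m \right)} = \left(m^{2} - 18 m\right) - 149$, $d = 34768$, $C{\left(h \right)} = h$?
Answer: $\frac{874151278}{307} \approx 2.8474 \cdot 10^{6}$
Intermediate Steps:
$F = - \frac{1369}{307}$ ($F = 28749 \left(- \frac{1}{6447}\right) = - \frac{1369}{307} \approx -4.4593$)
$Q{\left(m \right)} = -149 + m^{2} - 18 m$
$\left(F + Q{\left(C{\left(13 \right)} \right)}\right) \left(d - 47802\right) = \left(- \frac{1369}{307} - \left(383 - 169\right)\right) \left(34768 - 47802\right) = \left(- \frac{1369}{307} - 214\right) \left(-13034\right) = \left(- \frac{67067}{307}\right) \left(-13034\right) = \frac{874151278}{307}$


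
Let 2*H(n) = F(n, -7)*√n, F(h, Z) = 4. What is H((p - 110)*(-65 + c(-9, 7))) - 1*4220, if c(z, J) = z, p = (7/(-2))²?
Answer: -4220 + √28934 ≈ -4049.9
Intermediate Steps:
p = 49/4 (p = (7*(-½))² = (-7/2)² = 49/4 ≈ 12.250)
H(n) = 2*√n (H(n) = (4*√n)/2 = 2*√n)
H((p - 110)*(-65 + c(-9, 7))) - 1*4220 = 2*√((49/4 - 110)*(-65 - 9)) - 1*4220 = 2*√(-391/4*(-74)) - 4220 = 2*√(14467/2) - 4220 = 2*(√28934/2) - 4220 = √28934 - 4220 = -4220 + √28934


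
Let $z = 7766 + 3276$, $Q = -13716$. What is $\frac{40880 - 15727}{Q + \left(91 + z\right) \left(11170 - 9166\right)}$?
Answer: $\frac{25153}{22296816} \approx 0.0011281$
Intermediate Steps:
$z = 11042$
$\frac{40880 - 15727}{Q + \left(91 + z\right) \left(11170 - 9166\right)} = \frac{40880 - 15727}{-13716 + \left(91 + 11042\right) \left(11170 - 9166\right)} = \frac{25153}{-13716 + 11133 \cdot 2004} = \frac{25153}{-13716 + 22310532} = \frac{25153}{22296816}$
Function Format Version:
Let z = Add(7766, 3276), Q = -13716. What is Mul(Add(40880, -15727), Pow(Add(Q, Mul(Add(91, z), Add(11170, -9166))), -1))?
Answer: Rational(25153, 22296816) ≈ 0.0011281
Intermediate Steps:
z = 11042
Mul(Add(40880, -15727), Pow(Add(Q, Mul(Add(91, z), Add(11170, -9166))), -1)) = Mul(Add(40880, -15727), Pow(Add(-13716, Mul(Add(91, 11042), Add(11170, -9166))), -1)) = Mul(25153, Pow(Add(-13716, Mul(11133, 2004)), -1)) = Mul(25153, Pow(Add(-13716, 22310532), -1)) = Mul(25153, Pow(22296816, -1)) = Mul(25153, Rational(1, 22296816)) = Rational(25153, 22296816)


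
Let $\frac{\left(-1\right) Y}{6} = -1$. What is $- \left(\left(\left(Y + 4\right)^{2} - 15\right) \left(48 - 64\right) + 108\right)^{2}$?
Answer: $-1567504$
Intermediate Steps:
$Y = 6$ ($Y = \left(-6\right) \left(-1\right) = 6$)
$- \left(\left(\left(Y + 4\right)^{2} - 15\right) \left(48 - 64\right) + 108\right)^{2} = - \left(\left(\left(6 + 4\right)^{2} - 15\right) \left(48 - 64\right) + 108\right)^{2} = - \left(\left(10^{2} - 15\right) \left(-16\right) + 108\right)^{2} = - \left(\left(100 - 15\right) \left(-16\right) + 108\right)^{2} = - \left(85 \left(-16\right) + 108\right)^{2} = - \left(-1360 + 108\right)^{2} = - \left(-1252\right)^{2} = \left(-1\right) 1567504 = -1567504$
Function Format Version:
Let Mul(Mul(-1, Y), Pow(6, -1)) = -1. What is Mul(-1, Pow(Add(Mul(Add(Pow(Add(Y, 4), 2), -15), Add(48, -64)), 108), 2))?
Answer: -1567504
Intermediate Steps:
Y = 6 (Y = Mul(-6, -1) = 6)
Mul(-1, Pow(Add(Mul(Add(Pow(Add(Y, 4), 2), -15), Add(48, -64)), 108), 2)) = Mul(-1, Pow(Add(Mul(Add(Pow(Add(6, 4), 2), -15), Add(48, -64)), 108), 2)) = Mul(-1, Pow(Add(Mul(Add(Pow(10, 2), -15), -16), 108), 2)) = Mul(-1, Pow(Add(Mul(Add(100, -15), -16), 108), 2)) = Mul(-1, Pow(Add(Mul(85, -16), 108), 2)) = Mul(-1, Pow(Add(-1360, 108), 2)) = Mul(-1, Pow(-1252, 2)) = Mul(-1, 1567504) = -1567504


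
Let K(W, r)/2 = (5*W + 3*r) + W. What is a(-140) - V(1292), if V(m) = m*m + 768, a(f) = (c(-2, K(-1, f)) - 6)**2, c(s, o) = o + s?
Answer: -930432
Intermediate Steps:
K(W, r) = 6*r + 12*W (K(W, r) = 2*((5*W + 3*r) + W) = 2*((3*r + 5*W) + W) = 2*(3*r + 6*W) = 6*r + 12*W)
a(f) = (-20 + 6*f)**2 (a(f) = (((6*f + 12*(-1)) - 2) - 6)**2 = (((6*f - 12) - 2) - 6)**2 = (((-12 + 6*f) - 2) - 6)**2 = ((-14 + 6*f) - 6)**2 = (-20 + 6*f)**2)
V(m) = 768 + m**2 (V(m) = m**2 + 768 = 768 + m**2)
a(-140) - V(1292) = 4*(-10 + 3*(-140))**2 - (768 + 1292**2) = 4*(-10 - 420)**2 - (768 + 1669264) = 4*(-430)**2 - 1*1670032 = 4*184900 - 1670032 = 739600 - 1670032 = -930432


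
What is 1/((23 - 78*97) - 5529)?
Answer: -1/13072 ≈ -7.6499e-5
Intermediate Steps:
1/((23 - 78*97) - 5529) = 1/((23 - 7566) - 5529) = 1/(-7543 - 5529) = 1/(-13072) = -1/13072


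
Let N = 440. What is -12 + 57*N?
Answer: 25068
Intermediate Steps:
-12 + 57*N = -12 + 57*440 = -12 + 25080 = 25068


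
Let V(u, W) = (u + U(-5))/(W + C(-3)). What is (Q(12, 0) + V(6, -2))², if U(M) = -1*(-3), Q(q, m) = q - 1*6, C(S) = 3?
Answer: 225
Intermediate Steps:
Q(q, m) = -6 + q (Q(q, m) = q - 6 = -6 + q)
U(M) = 3
V(u, W) = (3 + u)/(3 + W) (V(u, W) = (u + 3)/(W + 3) = (3 + u)/(3 + W))
(Q(12, 0) + V(6, -2))² = ((-6 + 12) + (3 + 6)/(3 - 2))² = (6 + 9/1)² = (6 + 1*9)² = (6 + 9)² = 15² = 225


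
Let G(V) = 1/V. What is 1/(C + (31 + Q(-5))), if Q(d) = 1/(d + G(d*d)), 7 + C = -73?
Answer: -124/6101 ≈ -0.020325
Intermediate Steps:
C = -80 (C = -7 - 73 = -80)
Q(d) = 1/(d + d**(-2)) (Q(d) = 1/(d + 1/(d*d)) = 1/(d + 1/(d**2)) = 1/(d + d**(-2)))
1/(C + (31 + Q(-5))) = 1/(-80 + (31 + (-5)**2/(1 + (-5)**3))) = 1/(-80 + (31 + 25/(1 - 125))) = 1/(-80 + (31 + 25/(-124))) = 1/(-80 + (31 + 25*(-1/124))) = 1/(-80 + (31 - 25/124)) = 1/(-80 + 3819/124) = 1/(-6101/124) = -124/6101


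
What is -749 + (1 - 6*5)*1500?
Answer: -44249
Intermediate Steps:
-749 + (1 - 6*5)*1500 = -749 + (1 - 30)*1500 = -749 - 29*1500 = -749 - 43500 = -44249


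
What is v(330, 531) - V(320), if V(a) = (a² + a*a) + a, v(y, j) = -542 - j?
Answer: -206193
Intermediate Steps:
V(a) = a + 2*a² (V(a) = (a² + a²) + a = 2*a² + a = a + 2*a²)
v(330, 531) - V(320) = (-542 - 1*531) - 320*(1 + 2*320) = (-542 - 531) - 320*(1 + 640) = -1073 - 320*641 = -1073 - 1*205120 = -1073 - 205120 = -206193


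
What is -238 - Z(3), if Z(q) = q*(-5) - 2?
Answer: -221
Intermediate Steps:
Z(q) = -2 - 5*q (Z(q) = -5*q - 2 = -2 - 5*q)
-238 - Z(3) = -238 - (-2 - 5*3) = -238 - (-2 - 15) = -238 - 1*(-17) = -238 + 17 = -221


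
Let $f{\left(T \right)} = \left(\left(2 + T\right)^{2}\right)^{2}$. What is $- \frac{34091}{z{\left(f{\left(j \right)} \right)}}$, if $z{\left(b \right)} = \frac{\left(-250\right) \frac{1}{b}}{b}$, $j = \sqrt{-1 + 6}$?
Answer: $\frac{1767311531}{250} + \frac{395182872 \sqrt{5}}{125} \approx 1.4138 \cdot 10^{7}$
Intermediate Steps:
$j = \sqrt{5} \approx 2.2361$
$f{\left(T \right)} = \left(2 + T\right)^{4}$
$z{\left(b \right)} = - \frac{250}{b^{2}}$
$- \frac{34091}{z{\left(f{\left(j \right)} \right)}} = - \frac{34091}{\left(-250\right) \frac{1}{\left(2 + \sqrt{5}\right)^{8}}} = - 34091 \left(- \frac{\left(2 + \sqrt{5}\right)^{8}}{250}\right) = \frac{34091 \left(2 + \sqrt{5}\right)^{8}}{250}$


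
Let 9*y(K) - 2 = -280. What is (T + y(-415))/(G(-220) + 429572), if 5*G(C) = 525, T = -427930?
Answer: -3851648/3867093 ≈ -0.99601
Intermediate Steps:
G(C) = 105 (G(C) = (1/5)*525 = 105)
y(K) = -278/9 (y(K) = 2/9 + (1/9)*(-280) = 2/9 - 280/9 = -278/9)
(T + y(-415))/(G(-220) + 429572) = (-427930 - 278/9)/(105 + 429572) = -3851648/9/429677 = -3851648/9*1/429677 = -3851648/3867093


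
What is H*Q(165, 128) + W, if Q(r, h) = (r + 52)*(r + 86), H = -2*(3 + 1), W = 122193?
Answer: -313543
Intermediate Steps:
H = -8 (H = -2*4 = -8)
Q(r, h) = (52 + r)*(86 + r)
H*Q(165, 128) + W = -8*(4472 + 165² + 138*165) + 122193 = -8*(4472 + 27225 + 22770) + 122193 = -8*54467 + 122193 = -435736 + 122193 = -313543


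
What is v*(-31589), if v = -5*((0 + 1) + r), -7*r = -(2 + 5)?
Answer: 315890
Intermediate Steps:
r = 1 (r = -(-1)*(2 + 5)/7 = -(-1)*7/7 = -⅐*(-7) = 1)
v = -10 (v = -5*((0 + 1) + 1) = -5*(1 + 1) = -5*2 = -10)
v*(-31589) = -10*(-31589) = 315890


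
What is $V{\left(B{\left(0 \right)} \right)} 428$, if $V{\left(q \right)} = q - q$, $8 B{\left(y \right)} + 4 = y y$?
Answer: $0$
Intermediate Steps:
$B{\left(y \right)} = - \frac{1}{2} + \frac{y^{2}}{8}$ ($B{\left(y \right)} = - \frac{1}{2} + \frac{y y}{8} = - \frac{1}{2} + \frac{y^{2}}{8}$)
$V{\left(q \right)} = 0$
$V{\left(B{\left(0 \right)} \right)} 428 = 0 \cdot 428 = 0$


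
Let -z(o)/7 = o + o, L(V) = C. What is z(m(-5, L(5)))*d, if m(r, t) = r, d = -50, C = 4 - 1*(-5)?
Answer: -3500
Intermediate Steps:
C = 9 (C = 4 + 5 = 9)
L(V) = 9
z(o) = -14*o (z(o) = -7*(o + o) = -14*o)
z(m(-5, L(5)))*d = -14*(-5)*(-50) = 70*(-50) = -3500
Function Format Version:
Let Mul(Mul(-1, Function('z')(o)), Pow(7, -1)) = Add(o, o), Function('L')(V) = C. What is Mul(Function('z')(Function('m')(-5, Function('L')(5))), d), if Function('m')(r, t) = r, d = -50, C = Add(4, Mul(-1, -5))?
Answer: -3500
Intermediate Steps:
C = 9 (C = Add(4, 5) = 9)
Function('L')(V) = 9
Function('z')(o) = Mul(-14, o) (Function('z')(o) = Mul(-7, Add(o, o)) = Mul(-7, Mul(2, o)) = Mul(-14, o))
Mul(Function('z')(Function('m')(-5, Function('L')(5))), d) = Mul(Mul(-14, -5), -50) = Mul(70, -50) = -3500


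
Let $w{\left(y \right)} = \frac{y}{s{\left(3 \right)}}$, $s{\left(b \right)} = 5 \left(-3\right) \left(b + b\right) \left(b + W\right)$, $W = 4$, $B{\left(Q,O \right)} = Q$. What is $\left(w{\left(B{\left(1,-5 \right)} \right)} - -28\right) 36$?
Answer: $\frac{35278}{35} \approx 1007.9$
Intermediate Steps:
$s{\left(b \right)} = - 30 b \left(4 + b\right)$ ($s{\left(b \right)} = 5 \left(-3\right) \left(b + b\right) \left(b + 4\right) = - 15 \cdot 2 b \left(4 + b\right) = - 30 b \left(4 + b\right)$)
$w{\left(y \right)} = - \frac{y}{630}$ ($w{\left(y \right)} = \frac{y}{\left(-30\right) 3 \left(4 + 3\right)} = \frac{y}{\left(-30\right) 3 \cdot 7} = \frac{y}{-630} = y \left(- \frac{1}{630}\right) = - \frac{y}{630}$)
$\left(w{\left(B{\left(1,-5 \right)} \right)} - -28\right) 36 = \left(\left(- \frac{1}{630}\right) 1 - -28\right) 36 = \left(- \frac{1}{630} + 28\right) 36 = \frac{17639}{630} \cdot 36 = \frac{35278}{35}$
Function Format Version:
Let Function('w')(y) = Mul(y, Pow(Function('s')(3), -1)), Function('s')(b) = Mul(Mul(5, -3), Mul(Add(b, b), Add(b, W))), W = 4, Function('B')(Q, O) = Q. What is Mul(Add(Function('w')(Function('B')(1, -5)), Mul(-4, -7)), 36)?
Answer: Rational(35278, 35) ≈ 1007.9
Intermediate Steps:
Function('s')(b) = Mul(-30, b, Add(4, b)) (Function('s')(b) = Mul(Mul(5, -3), Mul(Add(b, b), Add(b, 4))) = Mul(-15, Mul(Mul(2, b), Add(4, b))) = Mul(-15, Mul(2, b, Add(4, b))) = Mul(-30, b, Add(4, b)))
Function('w')(y) = Mul(Rational(-1, 630), y) (Function('w')(y) = Mul(y, Pow(Mul(-30, 3, Add(4, 3)), -1)) = Mul(y, Pow(Mul(-30, 3, 7), -1)) = Mul(y, Pow(-630, -1)) = Mul(y, Rational(-1, 630)) = Mul(Rational(-1, 630), y))
Mul(Add(Function('w')(Function('B')(1, -5)), Mul(-4, -7)), 36) = Mul(Add(Mul(Rational(-1, 630), 1), Mul(-4, -7)), 36) = Mul(Add(Rational(-1, 630), 28), 36) = Mul(Rational(17639, 630), 36) = Rational(35278, 35)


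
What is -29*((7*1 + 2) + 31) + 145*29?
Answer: 3045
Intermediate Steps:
-29*((7*1 + 2) + 31) + 145*29 = -29*((7 + 2) + 31) + 4205 = -29*(9 + 31) + 4205 = -29*40 + 4205 = -1160 + 4205 = 3045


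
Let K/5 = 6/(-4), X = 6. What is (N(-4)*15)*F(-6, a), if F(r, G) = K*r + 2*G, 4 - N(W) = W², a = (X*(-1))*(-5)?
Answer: -18900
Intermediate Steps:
a = 30 (a = (6*(-1))*(-5) = -6*(-5) = 30)
N(W) = 4 - W²
K = -15/2 (K = 5*(6/(-4)) = 5*(6*(-¼)) = 5*(-3/2) = -15/2 ≈ -7.5000)
F(r, G) = 2*G - 15*r/2 (F(r, G) = -15*r/2 + 2*G = 2*G - 15*r/2)
(N(-4)*15)*F(-6, a) = ((4 - 1*(-4)²)*15)*(2*30 - 15/2*(-6)) = ((4 - 1*16)*15)*(60 + 45) = ((4 - 16)*15)*105 = -12*15*105 = -180*105 = -18900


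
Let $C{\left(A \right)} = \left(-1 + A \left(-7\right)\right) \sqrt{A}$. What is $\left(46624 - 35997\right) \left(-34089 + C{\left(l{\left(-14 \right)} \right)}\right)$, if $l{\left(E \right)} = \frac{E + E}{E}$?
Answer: $-362263803 - 159405 \sqrt{2} \approx -3.6249 \cdot 10^{8}$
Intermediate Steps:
$l{\left(E \right)} = 2$ ($l{\left(E \right)} = \frac{2 E}{E} = 2$)
$C{\left(A \right)} = \sqrt{A} \left(-1 - 7 A\right)$ ($C{\left(A \right)} = \left(-1 - 7 A\right) \sqrt{A} = \sqrt{A} \left(-1 - 7 A\right)$)
$\left(46624 - 35997\right) \left(-34089 + C{\left(l{\left(-14 \right)} \right)}\right) = \left(46624 - 35997\right) \left(-34089 + \sqrt{2} \left(-1 - 14\right)\right) = 10627 \left(-34089 + \sqrt{2} \left(-1 - 14\right)\right) = 10627 \left(-34089 + \sqrt{2} \left(-15\right)\right) = 10627 \left(-34089 - 15 \sqrt{2}\right) = -362263803 - 159405 \sqrt{2}$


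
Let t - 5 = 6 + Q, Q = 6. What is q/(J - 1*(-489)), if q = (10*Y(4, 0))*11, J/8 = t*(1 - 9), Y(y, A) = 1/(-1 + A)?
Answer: 110/599 ≈ 0.18364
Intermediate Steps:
t = 17 (t = 5 + (6 + 6) = 5 + 12 = 17)
J = -1088 (J = 8*(17*(1 - 9)) = 8*(17*(-8)) = 8*(-136) = -1088)
q = -110 (q = (10/(-1 + 0))*11 = (10/(-1))*11 = (10*(-1))*11 = -10*11 = -110)
q/(J - 1*(-489)) = -110/(-1088 - 1*(-489)) = -110/(-1088 + 489) = -110/(-599) = -110*(-1/599) = 110/599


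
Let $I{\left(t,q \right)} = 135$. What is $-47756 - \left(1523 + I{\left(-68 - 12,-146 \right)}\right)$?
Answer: $-49414$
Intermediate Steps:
$-47756 - \left(1523 + I{\left(-68 - 12,-146 \right)}\right) = -47756 - 1658 = -49414$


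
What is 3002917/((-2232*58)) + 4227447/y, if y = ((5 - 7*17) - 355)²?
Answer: -16179463915/4067895888 ≈ -3.9774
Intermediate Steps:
y = 219961 (y = ((5 - 119) - 355)² = (-114 - 355)² = (-469)² = 219961)
3002917/((-2232*58)) + 4227447/y = 3002917/((-2232*58)) + 4227447/219961 = 3002917/(-129456) + 4227447*(1/219961) = 3002917*(-1/129456) + 603921/31423 = -3002917/129456 + 603921/31423 = -16179463915/4067895888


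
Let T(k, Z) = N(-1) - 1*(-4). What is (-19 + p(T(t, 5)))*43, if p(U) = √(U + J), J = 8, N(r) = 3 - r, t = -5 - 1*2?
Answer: -645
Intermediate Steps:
t = -7 (t = -5 - 2 = -7)
T(k, Z) = 8 (T(k, Z) = (3 - 1*(-1)) - 1*(-4) = (3 + 1) + 4 = 4 + 4 = 8)
p(U) = √(8 + U) (p(U) = √(U + 8) = √(8 + U))
(-19 + p(T(t, 5)))*43 = (-19 + √(8 + 8))*43 = (-19 + √16)*43 = (-19 + 4)*43 = -15*43 = -645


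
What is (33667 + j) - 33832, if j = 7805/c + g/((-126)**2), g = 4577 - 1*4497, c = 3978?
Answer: -286008325/1754298 ≈ -163.03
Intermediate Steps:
g = 80 (g = 4577 - 4497 = 80)
j = 3450845/1754298 (j = 7805/3978 + 80/((-126)**2) = 7805*(1/3978) + 80/15876 = 7805/3978 + 80*(1/15876) = 7805/3978 + 20/3969 = 3450845/1754298 ≈ 1.9671)
(33667 + j) - 33832 = (33667 + 3450845/1754298) - 33832 = 59065401611/1754298 - 33832 = -286008325/1754298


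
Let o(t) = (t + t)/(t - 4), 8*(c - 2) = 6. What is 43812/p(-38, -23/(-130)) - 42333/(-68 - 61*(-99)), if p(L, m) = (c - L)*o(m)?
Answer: -260190549705/22385279 ≈ -11623.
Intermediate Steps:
c = 11/4 (c = 2 + (⅛)*6 = 2 + ¾ = 11/4 ≈ 2.7500)
o(t) = 2*t/(-4 + t) (o(t) = (2*t)/(-4 + t) = 2*t/(-4 + t))
p(L, m) = 2*m*(11/4 - L)/(-4 + m) (p(L, m) = (11/4 - L)*(2*m/(-4 + m)) = 2*m*(11/4 - L)/(-4 + m))
43812/p(-38, -23/(-130)) - 42333/(-68 - 61*(-99)) = 43812/(((-23/(-130))*(11 - 4*(-38))/(2*(-4 - 23/(-130))))) - 42333/(-68 - 61*(-99)) = 43812/(((-23*(-1/130))*(11 + 152)/(2*(-4 - 23*(-1/130))))) - 42333/(-68 + 6039) = 43812/(((½)*(23/130)*163/(-4 + 23/130))) - 42333/5971 = 43812/(((½)*(23/130)*163/(-497/130))) - 42333*1/5971 = 43812/(((½)*(23/130)*(-130/497)*163)) - 42333/5971 = 43812/(-3749/994) - 42333/5971 = 43812*(-994/3749) - 42333/5971 = -43549128/3749 - 42333/5971 = -260190549705/22385279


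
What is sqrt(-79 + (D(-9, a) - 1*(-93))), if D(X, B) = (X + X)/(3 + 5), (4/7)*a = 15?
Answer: sqrt(47)/2 ≈ 3.4278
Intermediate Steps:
a = 105/4 (a = (7/4)*15 = 105/4 ≈ 26.250)
D(X, B) = X/4 (D(X, B) = (2*X)/8 = (2*X)*(1/8) = X/4)
sqrt(-79 + (D(-9, a) - 1*(-93))) = sqrt(-79 + ((1/4)*(-9) - 1*(-93))) = sqrt(-79 + (-9/4 + 93)) = sqrt(-79 + 363/4) = sqrt(47/4) = sqrt(47)/2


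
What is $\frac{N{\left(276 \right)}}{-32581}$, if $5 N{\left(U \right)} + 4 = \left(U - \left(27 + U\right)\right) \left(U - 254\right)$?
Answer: $\frac{598}{162905} \approx 0.0036709$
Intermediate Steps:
$N{\left(U \right)} = \frac{6854}{5} - \frac{27 U}{5}$ ($N{\left(U \right)} = - \frac{4}{5} + \frac{\left(U - \left(27 + U\right)\right) \left(U - 254\right)}{5} = - \frac{4}{5} + \frac{\left(-27\right) \left(-254 + U\right)}{5} = - \frac{4}{5} + \frac{6858 - 27 U}{5} = - \frac{4}{5} - \left(- \frac{6858}{5} + \frac{27 U}{5}\right) = \frac{6854}{5} - \frac{27 U}{5}$)
$\frac{N{\left(276 \right)}}{-32581} = \frac{\frac{6854}{5} - \frac{7452}{5}}{-32581} = \left(\frac{6854}{5} - \frac{7452}{5}\right) \left(- \frac{1}{32581}\right) = \left(- \frac{598}{5}\right) \left(- \frac{1}{32581}\right) = \frac{598}{162905}$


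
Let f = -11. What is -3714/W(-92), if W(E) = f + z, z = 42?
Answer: -3714/31 ≈ -119.81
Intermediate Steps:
W(E) = 31 (W(E) = -11 + 42 = 31)
-3714/W(-92) = -3714/31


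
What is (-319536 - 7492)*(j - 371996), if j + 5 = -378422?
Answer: 245409332844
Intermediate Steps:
j = -378427 (j = -5 - 378422 = -378427)
(-319536 - 7492)*(j - 371996) = (-319536 - 7492)*(-378427 - 371996) = -327028*(-750423) = 245409332844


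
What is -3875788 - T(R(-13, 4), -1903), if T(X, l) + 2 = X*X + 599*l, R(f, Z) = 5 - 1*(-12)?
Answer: -2736178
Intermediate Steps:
R(f, Z) = 17 (R(f, Z) = 5 + 12 = 17)
T(X, l) = -2 + X² + 599*l (T(X, l) = -2 + (X*X + 599*l) = -2 + (X² + 599*l) = -2 + X² + 599*l)
-3875788 - T(R(-13, 4), -1903) = -3875788 - (-2 + 17² + 599*(-1903)) = -3875788 - (-2 + 289 - 1139897) = -3875788 - 1*(-1139610) = -3875788 + 1139610 = -2736178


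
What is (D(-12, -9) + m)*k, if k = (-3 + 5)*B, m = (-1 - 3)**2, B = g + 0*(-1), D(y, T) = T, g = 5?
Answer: 70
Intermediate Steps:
B = 5 (B = 5 + 0*(-1) = 5 + 0 = 5)
m = 16 (m = (-4)**2 = 16)
k = 10 (k = (-3 + 5)*5 = 2*5 = 10)
(D(-12, -9) + m)*k = (-9 + 16)*10 = 7*10 = 70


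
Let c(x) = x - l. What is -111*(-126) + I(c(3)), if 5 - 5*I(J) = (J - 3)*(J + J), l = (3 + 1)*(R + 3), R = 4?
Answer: 13707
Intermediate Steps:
l = 28 (l = (3 + 1)*(4 + 3) = 4*7 = 28)
c(x) = -28 + x (c(x) = x - 1*28 = x - 28 = -28 + x)
I(J) = 1 - 2*J*(-3 + J)/5 (I(J) = 1 - (J - 3)*(J + J)/5 = 1 - (-3 + J)*2*J/5 = 1 - 2*J*(-3 + J)/5)
-111*(-126) + I(c(3)) = -111*(-126) + (1 - 2*(-28 + 3)²/5 + 6*(-28 + 3)/5) = 13986 + (1 - ⅖*(-25)² + (6/5)*(-25)) = 13986 + (1 - ⅖*625 - 30) = 13986 + (1 - 250 - 30) = 13986 - 279 = 13707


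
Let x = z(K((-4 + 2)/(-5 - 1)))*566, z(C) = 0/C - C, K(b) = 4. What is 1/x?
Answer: -1/2264 ≈ -0.00044170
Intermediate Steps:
z(C) = -C (z(C) = 0 - C = -C)
x = -2264 (x = -1*4*566 = -4*566 = -2264)
1/x = 1/(-2264) = -1/2264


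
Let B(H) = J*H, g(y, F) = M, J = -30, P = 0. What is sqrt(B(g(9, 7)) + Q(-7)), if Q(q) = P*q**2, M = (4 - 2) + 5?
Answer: I*sqrt(210) ≈ 14.491*I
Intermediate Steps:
M = 7 (M = 2 + 5 = 7)
g(y, F) = 7
Q(q) = 0 (Q(q) = 0*q**2 = 0)
B(H) = -30*H
sqrt(B(g(9, 7)) + Q(-7)) = sqrt(-30*7 + 0) = sqrt(-210 + 0) = sqrt(-210) = I*sqrt(210)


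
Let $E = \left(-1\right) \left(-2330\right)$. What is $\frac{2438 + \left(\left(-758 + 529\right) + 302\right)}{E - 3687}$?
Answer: $- \frac{2511}{1357} \approx -1.8504$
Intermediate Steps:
$E = 2330$
$\frac{2438 + \left(\left(-758 + 529\right) + 302\right)}{E - 3687} = \frac{2438 + \left(\left(-758 + 529\right) + 302\right)}{2330 - 3687} = \frac{2438 + \left(-229 + 302\right)}{-1357} = \left(2438 + 73\right) \left(- \frac{1}{1357}\right) = 2511 \left(- \frac{1}{1357}\right) = - \frac{2511}{1357}$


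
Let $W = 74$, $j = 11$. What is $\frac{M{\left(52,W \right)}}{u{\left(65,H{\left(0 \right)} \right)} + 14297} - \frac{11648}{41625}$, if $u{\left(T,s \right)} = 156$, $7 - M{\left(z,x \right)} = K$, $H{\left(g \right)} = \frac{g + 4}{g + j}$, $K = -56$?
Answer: $- \frac{165726169}{601606125} \approx -0.27547$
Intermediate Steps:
$H{\left(g \right)} = \frac{4 + g}{11 + g}$ ($H{\left(g \right)} = \frac{g + 4}{g + 11} = \frac{4 + g}{11 + g}$)
$M{\left(z,x \right)} = 63$ ($M{\left(z,x \right)} = 7 - -56 = 7 + 56 = 63$)
$\frac{M{\left(52,W \right)}}{u{\left(65,H{\left(0 \right)} \right)} + 14297} - \frac{11648}{41625} = \frac{63}{156 + 14297} - \frac{11648}{41625} = \frac{63}{14453} - \frac{11648}{41625} = - \frac{165726169}{601606125}$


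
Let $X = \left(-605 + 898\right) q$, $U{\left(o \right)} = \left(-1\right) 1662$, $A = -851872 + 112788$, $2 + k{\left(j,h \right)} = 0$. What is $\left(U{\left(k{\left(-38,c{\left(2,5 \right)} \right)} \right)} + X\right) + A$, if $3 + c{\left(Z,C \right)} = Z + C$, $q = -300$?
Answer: $-828646$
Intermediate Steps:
$c{\left(Z,C \right)} = -3 + C + Z$ ($c{\left(Z,C \right)} = -3 + \left(Z + C\right) = -3 + \left(C + Z\right) = -3 + C + Z$)
$k{\left(j,h \right)} = -2$ ($k{\left(j,h \right)} = -2 + 0 = -2$)
$A = -739084$
$U{\left(o \right)} = -1662$
$X = -87900$ ($X = \left(-605 + 898\right) \left(-300\right) = 293 \left(-300\right) = -87900$)
$\left(U{\left(k{\left(-38,c{\left(2,5 \right)} \right)} \right)} + X\right) + A = \left(-1662 - 87900\right) - 739084 = -89562 - 739084 = -828646$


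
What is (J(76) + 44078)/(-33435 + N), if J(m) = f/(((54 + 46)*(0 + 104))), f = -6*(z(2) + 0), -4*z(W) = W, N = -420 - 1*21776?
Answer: -458411203/578562400 ≈ -0.79233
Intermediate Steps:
N = -22196 (N = -420 - 21776 = -22196)
z(W) = -W/4
f = 3 (f = -6*(-1/4*2 + 0) = -6*(-1/2 + 0) = -6*(-1/2) = 3)
J(m) = 3/10400 (J(m) = 3/(((54 + 46)*(0 + 104))) = 3/((100*104)) = 3/10400)
(J(76) + 44078)/(-33435 + N) = (3/10400 + 44078)/(-33435 - 22196) = (458411203/10400)/(-55631) = (458411203/10400)*(-1/55631) = -458411203/578562400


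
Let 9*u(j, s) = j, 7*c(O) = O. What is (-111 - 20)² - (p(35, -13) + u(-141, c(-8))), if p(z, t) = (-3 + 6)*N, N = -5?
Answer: 51575/3 ≈ 17192.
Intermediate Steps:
c(O) = O/7
p(z, t) = -15 (p(z, t) = (-3 + 6)*(-5) = 3*(-5) = -15)
u(j, s) = j/9
(-111 - 20)² - (p(35, -13) + u(-141, c(-8))) = (-111 - 20)² - (-15 + (⅑)*(-141)) = (-131)² - (-15 - 47/3) = 17161 - 1*(-92/3) = 17161 + 92/3 = 51575/3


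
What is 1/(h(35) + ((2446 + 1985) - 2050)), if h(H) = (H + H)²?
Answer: 1/7281 ≈ 0.00013734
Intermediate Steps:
h(H) = 4*H² (h(H) = (2*H)² = 4*H²)
1/(h(35) + ((2446 + 1985) - 2050)) = 1/(4*35² + ((2446 + 1985) - 2050)) = 1/(4*1225 + (4431 - 2050)) = 1/(4900 + 2381) = 1/7281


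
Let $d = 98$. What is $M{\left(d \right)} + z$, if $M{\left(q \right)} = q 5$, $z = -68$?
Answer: $422$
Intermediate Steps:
$M{\left(q \right)} = 5 q$
$M{\left(d \right)} + z = 5 \cdot 98 - 68 = 490 - 68 = 422$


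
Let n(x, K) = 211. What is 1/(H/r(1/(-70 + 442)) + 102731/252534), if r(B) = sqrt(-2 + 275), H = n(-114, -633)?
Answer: -2360819402214/945458444851241 + 4485397287972*sqrt(273)/945458444851241 ≈ 0.075889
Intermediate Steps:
H = 211
r(B) = sqrt(273)
1/(H/r(1/(-70 + 442)) + 102731/252534) = 1/(211/(sqrt(273)) + 102731/252534) = 1/(211*(sqrt(273)/273) + 102731*(1/252534)) = 1/(211*sqrt(273)/273 + 102731/252534) = 1/(102731/252534 + 211*sqrt(273)/273)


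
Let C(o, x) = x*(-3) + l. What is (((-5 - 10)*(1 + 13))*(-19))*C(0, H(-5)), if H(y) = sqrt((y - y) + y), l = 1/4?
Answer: 1995/2 - 11970*I*sqrt(5) ≈ 997.5 - 26766.0*I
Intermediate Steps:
l = 1/4 ≈ 0.25000
H(y) = sqrt(y) (H(y) = sqrt(0 + y) = sqrt(y))
C(o, x) = 1/4 - 3*x (C(o, x) = x*(-3) + 1/4 = -3*x + 1/4 = 1/4 - 3*x)
(((-5 - 10)*(1 + 13))*(-19))*C(0, H(-5)) = (((-5 - 10)*(1 + 13))*(-19))*(1/4 - 3*I*sqrt(5)) = (-15*14*(-19))*(1/4 - 3*I*sqrt(5)) = (-210*(-19))*(1/4 - 3*I*sqrt(5)) = 3990*(1/4 - 3*I*sqrt(5)) = 1995/2 - 11970*I*sqrt(5)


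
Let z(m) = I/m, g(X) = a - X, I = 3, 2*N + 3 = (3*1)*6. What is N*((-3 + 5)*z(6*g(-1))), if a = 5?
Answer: 5/4 ≈ 1.2500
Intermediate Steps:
N = 15/2 (N = -3/2 + ((3*1)*6)/2 = -3/2 + (3*6)/2 = -3/2 + (½)*18 = -3/2 + 9 = 15/2 ≈ 7.5000)
g(X) = 5 - X
z(m) = 3/m
N*((-3 + 5)*z(6*g(-1))) = 15*((-3 + 5)*(3/((6*(5 - 1*(-1))))))/2 = 15*(2*(3/((6*(5 + 1)))))/2 = 15*(2*(3/((6*6))))/2 = 15*(2*(3/36))/2 = 15*(2*(3*(1/36)))/2 = 15*(2*(1/12))/2 = (15/2)*(⅙) = 5/4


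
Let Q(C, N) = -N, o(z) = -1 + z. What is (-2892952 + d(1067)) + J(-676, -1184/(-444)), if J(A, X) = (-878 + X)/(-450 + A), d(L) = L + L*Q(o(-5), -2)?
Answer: -4880788126/1689 ≈ -2.8898e+6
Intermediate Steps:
d(L) = 3*L (d(L) = L + L*(-1*(-2)) = L + L*2 = L + 2*L = 3*L)
J(A, X) = (-878 + X)/(-450 + A)
(-2892952 + d(1067)) + J(-676, -1184/(-444)) = (-2892952 + 3*1067) + (-878 - 1184/(-444))/(-450 - 676) = (-2892952 + 3201) + (-878 - 1184*(-1/444))/(-1126) = -2889751 - (-878 + 8/3)/1126 = -2889751 - 1/1126*(-2626/3) = -2889751 + 1313/1689 = -4880788126/1689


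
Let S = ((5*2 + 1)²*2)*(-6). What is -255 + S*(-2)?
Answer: 2649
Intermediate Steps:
S = -1452 (S = ((10 + 1)²*2)*(-6) = (11²*2)*(-6) = (121*2)*(-6) = 242*(-6) = -1452)
-255 + S*(-2) = -255 - 1452*(-2) = -255 + 2904 = 2649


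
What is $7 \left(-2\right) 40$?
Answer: $-560$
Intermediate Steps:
$7 \left(-2\right) 40 = \left(-14\right) 40 = -560$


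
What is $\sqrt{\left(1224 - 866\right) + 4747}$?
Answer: $\sqrt{5105} \approx 71.449$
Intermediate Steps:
$\sqrt{\left(1224 - 866\right) + 4747} = \sqrt{358 + 4747} = \sqrt{5105}$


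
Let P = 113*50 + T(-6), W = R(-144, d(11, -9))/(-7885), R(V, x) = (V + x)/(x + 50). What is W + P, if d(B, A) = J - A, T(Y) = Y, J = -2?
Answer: 2536667717/449445 ≈ 5644.0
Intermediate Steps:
d(B, A) = -2 - A
R(V, x) = (V + x)/(50 + x)
W = 137/449445 (W = ((-144 + (-2 - 1*(-9)))/(50 + (-2 - 1*(-9))))/(-7885) = ((-144 + (-2 + 9))/(50 + (-2 + 9)))*(-1/7885) = ((-144 + 7)/(50 + 7))*(-1/7885) = (-137/57)*(-1/7885) = ((1/57)*(-137))*(-1/7885) = -137/57*(-1/7885) = 137/449445 ≈ 0.00030482)
P = 5644 (P = 113*50 - 6 = 5650 - 6 = 5644)
W + P = 137/449445 + 5644 = 2536667717/449445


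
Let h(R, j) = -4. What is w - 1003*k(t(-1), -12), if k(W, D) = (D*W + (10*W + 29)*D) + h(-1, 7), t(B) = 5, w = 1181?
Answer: 1016217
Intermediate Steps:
k(W, D) = -4 + D*W + D*(29 + 10*W) (k(W, D) = (D*W + (10*W + 29)*D) - 4 = (D*W + (29 + 10*W)*D) - 4 = (D*W + D*(29 + 10*W)) - 4 = -4 + D*W + D*(29 + 10*W))
w - 1003*k(t(-1), -12) = 1181 - 1003*(-4 + 29*(-12) + 11*(-12)*5) = 1181 - 1003*(-4 - 348 - 660) = 1181 - 1003*(-1012) = 1181 + 1015036 = 1016217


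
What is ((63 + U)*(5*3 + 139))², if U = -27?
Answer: 30735936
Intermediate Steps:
((63 + U)*(5*3 + 139))² = ((63 - 27)*(5*3 + 139))² = (36*(15 + 139))² = (36*154)² = 5544² = 30735936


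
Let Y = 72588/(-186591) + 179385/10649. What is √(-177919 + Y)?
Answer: I*√46427037641230899458/16154533 ≈ 421.79*I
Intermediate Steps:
Y = 10899545641/662335853 (Y = 72588*(-1/186591) + 179385*(1/10649) = -24196/62197 + 179385/10649 = 10899545641/662335853 ≈ 16.456)
√(-177919 + Y) = √(-177919 + 10899545641/662335853) = √(-117831233084266/662335853) = I*√46427037641230899458/16154533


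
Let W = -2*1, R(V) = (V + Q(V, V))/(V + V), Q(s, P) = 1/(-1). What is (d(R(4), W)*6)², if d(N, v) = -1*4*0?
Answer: 0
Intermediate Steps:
Q(s, P) = -1
R(V) = (-1 + V)/(2*V) (R(V) = (V - 1)/(V + V) = (-1 + V)/((2*V)) = (-1 + V)*(1/(2*V)) = (-1 + V)/(2*V))
W = -2
d(N, v) = 0 (d(N, v) = -4*0 = 0)
(d(R(4), W)*6)² = (0*6)² = 0² = 0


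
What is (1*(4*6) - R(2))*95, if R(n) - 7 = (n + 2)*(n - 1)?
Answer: 1235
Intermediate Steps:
R(n) = 7 + (-1 + n)*(2 + n) (R(n) = 7 + (n + 2)*(n - 1) = 7 + (2 + n)*(-1 + n) = 7 + (-1 + n)*(2 + n))
(1*(4*6) - R(2))*95 = (1*(4*6) - (5 + 2 + 2**2))*95 = (1*24 - (5 + 2 + 4))*95 = (24 - 1*11)*95 = (24 - 11)*95 = 13*95 = 1235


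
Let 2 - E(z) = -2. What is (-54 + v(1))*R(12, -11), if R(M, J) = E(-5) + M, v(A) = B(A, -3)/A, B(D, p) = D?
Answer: -848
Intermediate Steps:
E(z) = 4 (E(z) = 2 - 1*(-2) = 2 + 2 = 4)
v(A) = 1 (v(A) = A/A = 1)
R(M, J) = 4 + M
(-54 + v(1))*R(12, -11) = (-54 + 1)*(4 + 12) = -53*16 = -848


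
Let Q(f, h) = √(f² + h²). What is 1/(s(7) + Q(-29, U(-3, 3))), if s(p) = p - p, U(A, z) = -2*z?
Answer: √877/877 ≈ 0.033768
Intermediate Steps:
s(p) = 0
1/(s(7) + Q(-29, U(-3, 3))) = 1/(0 + √((-29)² + (-2*3)²)) = 1/(0 + √(841 + (-6)²)) = 1/(0 + √(841 + 36)) = 1/(0 + √877) = 1/(√877) = √877/877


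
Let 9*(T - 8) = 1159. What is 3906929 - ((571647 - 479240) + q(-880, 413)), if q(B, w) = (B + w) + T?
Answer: 34333670/9 ≈ 3.8149e+6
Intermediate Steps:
T = 1231/9 (T = 8 + (⅑)*1159 = 8 + 1159/9 = 1231/9 ≈ 136.78)
q(B, w) = 1231/9 + B + w (q(B, w) = (B + w) + 1231/9 = 1231/9 + B + w)
3906929 - ((571647 - 479240) + q(-880, 413)) = 3906929 - ((571647 - 479240) + (1231/9 - 880 + 413)) = 3906929 - (92407 - 2972/9) = 3906929 - 1*828691/9 = 3906929 - 828691/9 = 34333670/9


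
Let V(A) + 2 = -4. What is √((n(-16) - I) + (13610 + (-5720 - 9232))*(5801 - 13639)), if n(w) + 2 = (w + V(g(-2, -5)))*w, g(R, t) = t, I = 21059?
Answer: √10497887 ≈ 3240.0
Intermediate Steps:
V(A) = -6 (V(A) = -2 - 4 = -6)
n(w) = -2 + w*(-6 + w) (n(w) = -2 + (w - 6)*w = -2 + (-6 + w)*w = -2 + w*(-6 + w))
√((n(-16) - I) + (13610 + (-5720 - 9232))*(5801 - 13639)) = √(((-2 + (-16)² - 6*(-16)) - 1*21059) + (13610 + (-5720 - 9232))*(5801 - 13639)) = √(((-2 + 256 + 96) - 21059) + (13610 - 14952)*(-7838)) = √((350 - 21059) - 1342*(-7838)) = √(-20709 + 10518596) = √10497887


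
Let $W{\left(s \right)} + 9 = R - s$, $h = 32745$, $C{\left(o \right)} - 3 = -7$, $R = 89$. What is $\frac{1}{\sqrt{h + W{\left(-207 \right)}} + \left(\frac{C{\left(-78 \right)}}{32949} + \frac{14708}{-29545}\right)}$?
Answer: $\frac{58984513419561345}{3912858008006077764577} + \frac{947659815610022025 \sqrt{8258}}{15651432032024311058308} \approx 0.0055173$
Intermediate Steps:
$C{\left(o \right)} = -4$ ($C{\left(o \right)} = 3 - 7 = -4$)
$W{\left(s \right)} = 80 - s$ ($W{\left(s \right)} = -9 - \left(-89 + s\right) = 80 - s$)
$\frac{1}{\sqrt{h + W{\left(-207 \right)}} + \left(\frac{C{\left(-78 \right)}}{32949} + \frac{14708}{-29545}\right)} = \frac{1}{\sqrt{32745 + \left(80 - -207\right)} + \left(- \frac{4}{32949} + \frac{14708}{-29545}\right)} = \frac{1}{\sqrt{32745 + \left(80 + 207\right)} + \left(\left(-4\right) \frac{1}{32949} + 14708 \left(- \frac{1}{29545}\right)\right)} = \frac{1}{\sqrt{32745 + 287} - \frac{484732072}{973478205}} = \frac{1}{\sqrt{33032} - \frac{484732072}{973478205}} = \frac{1}{2 \sqrt{8258} - \frac{484732072}{973478205}} = \frac{1}{- \frac{484732072}{973478205} + 2 \sqrt{8258}}$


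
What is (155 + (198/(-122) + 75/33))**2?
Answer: 10907922481/450241 ≈ 24227.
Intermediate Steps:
(155 + (198/(-122) + 75/33))**2 = (155 + (198*(-1/122) + 75*(1/33)))**2 = (155 + (-99/61 + 25/11))**2 = (155 + 436/671)**2 = (104441/671)**2 = 10907922481/450241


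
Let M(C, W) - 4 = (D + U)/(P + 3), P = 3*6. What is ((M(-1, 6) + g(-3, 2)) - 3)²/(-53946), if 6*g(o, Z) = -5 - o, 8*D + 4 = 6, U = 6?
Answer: -1/58016 ≈ -1.7237e-5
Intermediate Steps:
P = 18
D = ¼ (D = -½ + (⅛)*6 = -½ + ¾ = ¼ ≈ 0.25000)
M(C, W) = 361/84 (M(C, W) = 4 + (¼ + 6)/(18 + 3) = 4 + (25/4)/21 = 4 + (25/4)*(1/21) = 4 + 25/84 = 361/84)
g(o, Z) = -⅚ - o/6 (g(o, Z) = (-5 - o)/6 = -⅚ - o/6)
((M(-1, 6) + g(-3, 2)) - 3)²/(-53946) = ((361/84 + (-⅚ - ⅙*(-3))) - 3)²/(-53946) = ((361/84 + (-⅚ + ½)) - 3)²*(-1/53946) = ((361/84 - ⅓) - 3)²*(-1/53946) = (111/28 - 3)²*(-1/53946) = (27/28)²*(-1/53946) = (729/784)*(-1/53946) = -1/58016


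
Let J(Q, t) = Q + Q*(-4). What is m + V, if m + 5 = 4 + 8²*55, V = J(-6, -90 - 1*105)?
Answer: 3537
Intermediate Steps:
J(Q, t) = -3*Q (J(Q, t) = Q - 4*Q = -3*Q)
V = 18 (V = -3*(-6) = 18)
m = 3519 (m = -5 + (4 + 8²*55) = -5 + (4 + 64*55) = -5 + (4 + 3520) = -5 + 3524 = 3519)
m + V = 3519 + 18 = 3537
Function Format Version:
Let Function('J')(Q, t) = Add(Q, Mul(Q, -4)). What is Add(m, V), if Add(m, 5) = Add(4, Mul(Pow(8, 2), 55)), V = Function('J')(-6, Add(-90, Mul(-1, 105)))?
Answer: 3537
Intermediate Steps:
Function('J')(Q, t) = Mul(-3, Q) (Function('J')(Q, t) = Add(Q, Mul(-4, Q)) = Mul(-3, Q))
V = 18 (V = Mul(-3, -6) = 18)
m = 3519 (m = Add(-5, Add(4, Mul(Pow(8, 2), 55))) = Add(-5, Add(4, Mul(64, 55))) = Add(-5, Add(4, 3520)) = Add(-5, 3524) = 3519)
Add(m, V) = Add(3519, 18) = 3537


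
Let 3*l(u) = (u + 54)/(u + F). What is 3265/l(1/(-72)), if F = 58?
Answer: 40894125/3887 ≈ 10521.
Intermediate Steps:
l(u) = (54 + u)/(3*(58 + u)) (l(u) = ((u + 54)/(u + 58))/3 = ((54 + u)/(58 + u))/3 = (54 + u)/(3*(58 + u)))
3265/l(1/(-72)) = 3265/(((54 + 1/(-72))/(3*(58 + 1/(-72))))) = 3265/(((54 - 1/72)/(3*(58 - 1/72)))) = 3265/(((1/3)*(3887/72)/(4175/72))) = 3265/(((1/3)*(72/4175)*(3887/72))) = 3265/(3887/12525) = 3265*(12525/3887) = 40894125/3887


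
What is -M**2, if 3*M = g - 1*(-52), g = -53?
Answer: -1/9 ≈ -0.11111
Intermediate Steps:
M = -1/3 (M = (-53 - 1*(-52))/3 = (-53 + 52)/3 = (1/3)*(-1) = -1/3 ≈ -0.33333)
-M**2 = -(-1/3)**2 = -1*1/9 = -1/9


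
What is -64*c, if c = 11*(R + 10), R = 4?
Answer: -9856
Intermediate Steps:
c = 154 (c = 11*(4 + 10) = 11*14 = 154)
-64*c = -64*154 = -9856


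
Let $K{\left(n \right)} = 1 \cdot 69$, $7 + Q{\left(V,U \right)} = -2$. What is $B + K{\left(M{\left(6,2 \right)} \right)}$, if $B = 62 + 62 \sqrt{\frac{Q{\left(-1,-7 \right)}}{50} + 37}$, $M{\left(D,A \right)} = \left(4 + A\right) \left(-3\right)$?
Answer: $131 + \frac{31 \sqrt{3682}}{5} \approx 507.21$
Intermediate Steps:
$Q{\left(V,U \right)} = -9$ ($Q{\left(V,U \right)} = -7 - 2 = -9$)
$M{\left(D,A \right)} = -12 - 3 A$
$K{\left(n \right)} = 69$
$B = 62 + \frac{31 \sqrt{3682}}{5}$ ($B = 62 + 62 \sqrt{- \frac{9}{50} + 37} = 62 + 62 \sqrt{\frac{1841}{50}} = 62 + 62 \frac{\sqrt{3682}}{10} = 62 + \frac{31 \sqrt{3682}}{5} \approx 438.21$)
$B + K{\left(M{\left(6,2 \right)} \right)} = \left(62 + \frac{31 \sqrt{3682}}{5}\right) + 69 = 131 + \frac{31 \sqrt{3682}}{5}$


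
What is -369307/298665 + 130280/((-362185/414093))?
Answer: -3222504788268479/21634396605 ≈ -1.4895e+5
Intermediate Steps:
-369307/298665 + 130280/((-362185/414093)) = -369307*1/298665 + 130280/((-362185*1/414093)) = -369307/298665 + 130280/(-362185/414093) = -369307/298665 + 130280*(-414093/362185) = -369307/298665 - 10789607208/72437 = -3222504788268479/21634396605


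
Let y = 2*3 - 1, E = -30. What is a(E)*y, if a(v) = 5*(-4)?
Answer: -100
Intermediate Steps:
a(v) = -20
y = 5 (y = 6 - 1 = 5)
a(E)*y = -20*5 = -100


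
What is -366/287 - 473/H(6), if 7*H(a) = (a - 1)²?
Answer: -959407/7175 ≈ -133.72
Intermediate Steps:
H(a) = (-1 + a)²/7 (H(a) = (a - 1)²/7 = (-1 + a)²/7)
-366/287 - 473/H(6) = -366/287 - 473*7/(-1 + 6)² = -366*1/287 - 473/((⅐)*5²) = -366/287 - 473/((⅐)*25) = -366/287 - 473/25/7 = -366/287 - 473*7/25 = -366/287 - 3311/25 = -959407/7175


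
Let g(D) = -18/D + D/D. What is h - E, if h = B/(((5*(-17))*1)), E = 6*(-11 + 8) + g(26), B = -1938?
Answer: 2632/65 ≈ 40.492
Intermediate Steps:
g(D) = 1 - 18/D (g(D) = -18/D + 1 = 1 - 18/D)
E = -230/13 (E = 6*(-11 + 8) + (-18 + 26)/26 = 6*(-3) + (1/26)*8 = -18 + 4/13 = -230/13 ≈ -17.692)
h = 114/5 (h = -1938/((5*(-17))*1) = -1938/((-85*1)) = -1938/(-85) = -1938*(-1/85) = 114/5 ≈ 22.800)
h - E = 114/5 - 1*(-230/13) = 114/5 + 230/13 = 2632/65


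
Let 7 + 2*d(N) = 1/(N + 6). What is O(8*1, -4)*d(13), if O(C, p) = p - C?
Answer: 792/19 ≈ 41.684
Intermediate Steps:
d(N) = -7/2 + 1/(2*(6 + N)) (d(N) = -7/2 + 1/(2*(N + 6)) = -7/2 + 1/(2*(6 + N)))
O(8*1, -4)*d(13) = (-4 - 8)*((-41 - 7*13)/(2*(6 + 13))) = (-4 - 1*8)*((1/2)*(-41 - 91)/19) = (-4 - 8)*((1/2)*(1/19)*(-132)) = -12*(-66/19) = 792/19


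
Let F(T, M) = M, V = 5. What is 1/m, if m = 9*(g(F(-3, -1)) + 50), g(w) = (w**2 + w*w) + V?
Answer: 1/513 ≈ 0.0019493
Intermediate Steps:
g(w) = 5 + 2*w**2 (g(w) = (w**2 + w*w) + 5 = (w**2 + w**2) + 5 = 2*w**2 + 5 = 5 + 2*w**2)
m = 513 (m = 9*((5 + 2*(-1)**2) + 50) = 9*((5 + 2*1) + 50) = 9*((5 + 2) + 50) = 9*(7 + 50) = 9*57 = 513)
1/m = 1/513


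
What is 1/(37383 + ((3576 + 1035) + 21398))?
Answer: 1/63392 ≈ 1.5775e-5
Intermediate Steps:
1/(37383 + ((3576 + 1035) + 21398)) = 1/(37383 + (4611 + 21398)) = 1/(37383 + 26009) = 1/63392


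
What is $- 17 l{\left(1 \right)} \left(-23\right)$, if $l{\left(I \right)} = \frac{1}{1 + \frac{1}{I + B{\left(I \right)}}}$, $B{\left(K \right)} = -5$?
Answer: $\frac{1564}{3} \approx 521.33$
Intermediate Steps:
$l{\left(I \right)} = \frac{1}{1 + \frac{1}{-5 + I}}$ ($l{\left(I \right)} = \frac{1}{1 + \frac{1}{I - 5}} = \frac{1}{1 + \frac{1}{-5 + I}}$)
$- 17 l{\left(1 \right)} \left(-23\right) = - 17 \frac{-5 + 1}{-4 + 1} \left(-23\right) = - 17 \frac{1}{-3} \left(-4\right) \left(-23\right) = - 17 \left(\left(- \frac{1}{3}\right) \left(-4\right)\right) \left(-23\right) = \left(-17\right) \frac{4}{3} \left(-23\right) = \left(- \frac{68}{3}\right) \left(-23\right) = \frac{1564}{3}$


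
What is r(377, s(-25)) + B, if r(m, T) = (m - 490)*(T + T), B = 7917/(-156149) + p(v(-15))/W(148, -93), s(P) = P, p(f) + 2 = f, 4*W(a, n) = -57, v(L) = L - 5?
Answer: 7185867899/1271499 ≈ 5651.5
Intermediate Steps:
v(L) = -5 + L
W(a, n) = -57/4 (W(a, n) = (¼)*(-57) = -57/4)
p(f) = -2 + f
B = 1898549/1271499 (B = 7917/(-156149) + (-2 + (-5 - 15))/(-57/4) = 7917*(-1/156149) + (-2 - 20)*(-4/57) = -1131/22307 - 22*(-4/57) = -1131/22307 + 88/57 = 1898549/1271499 ≈ 1.4932)
r(m, T) = 2*T*(-490 + m) (r(m, T) = (-490 + m)*(2*T) = 2*T*(-490 + m))
r(377, s(-25)) + B = 2*(-25)*(-490 + 377) + 1898549/1271499 = 2*(-25)*(-113) + 1898549/1271499 = 5650 + 1898549/1271499 = 7185867899/1271499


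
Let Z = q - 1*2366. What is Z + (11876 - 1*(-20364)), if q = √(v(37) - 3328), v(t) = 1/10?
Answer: 29874 + I*√332790/10 ≈ 29874.0 + 57.688*I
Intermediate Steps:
v(t) = ⅒
q = I*√332790/10 (q = √(⅒ - 3328) = √(-33279/10) = I*√332790/10 ≈ 57.688*I)
Z = -2366 + I*√332790/10 (Z = I*√332790/10 - 1*2366 = I*√332790/10 - 2366 = -2366 + I*√332790/10 ≈ -2366.0 + 57.688*I)
Z + (11876 - 1*(-20364)) = (-2366 + I*√332790/10) + (11876 - 1*(-20364)) = (-2366 + I*√332790/10) + (11876 + 20364) = (-2366 + I*√332790/10) + 32240 = 29874 + I*√332790/10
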